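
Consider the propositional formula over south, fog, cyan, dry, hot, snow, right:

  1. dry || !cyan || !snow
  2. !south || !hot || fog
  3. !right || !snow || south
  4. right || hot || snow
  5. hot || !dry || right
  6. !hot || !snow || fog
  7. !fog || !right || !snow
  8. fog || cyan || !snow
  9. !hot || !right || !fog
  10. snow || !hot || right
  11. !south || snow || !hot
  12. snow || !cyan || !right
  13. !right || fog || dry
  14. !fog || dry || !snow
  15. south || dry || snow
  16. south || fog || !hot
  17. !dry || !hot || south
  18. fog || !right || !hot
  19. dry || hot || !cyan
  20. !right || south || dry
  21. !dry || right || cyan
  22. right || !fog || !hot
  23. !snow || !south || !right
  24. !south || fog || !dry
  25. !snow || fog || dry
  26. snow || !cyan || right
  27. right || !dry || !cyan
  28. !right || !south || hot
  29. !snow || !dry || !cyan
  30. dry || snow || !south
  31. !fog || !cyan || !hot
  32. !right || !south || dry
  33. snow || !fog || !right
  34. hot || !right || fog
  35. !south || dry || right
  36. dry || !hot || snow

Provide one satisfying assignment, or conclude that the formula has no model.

Suppose dry = true.
Suppose hot = true.
Unit clause (south) forces south = true.
Unit clause (fog) forces fog = true.
Unit clause (!right) forces right = false.
But (right) is also a unit clause — contradiction.
Undo hot and try hot = false.
Unit clause (right) forces right = true.
Unit clause (!south) forces south = false.
Unit clause (!snow) forces snow = false.
Unit clause (!cyan) forces cyan = false.
Unit clause (!fog) forces fog = false.
But (fog) is also a unit clause — contradiction.
Either choice for hot ends in contradiction.
Undo dry and try dry = false.
Suppose cyan = false.
Suppose fog = true.
Unit clause (!snow) forces snow = false.
Unit clause (south) forces south = true.
But (!south) is also a unit clause — contradiction.
Undo fog and try fog = false.
Unit clause (!snow) forces snow = false.
Unit clause (!right) forces right = false.
Unit clause (hot) forces hot = true.
But (!hot) is also a unit clause — contradiction.
Either choice for fog ends in contradiction.
Undo cyan and try cyan = true.
Unit clause (!snow) forces snow = false.
Unit clause (!right) forces right = false.
But (right) is also a unit clause — contradiction.
Either choice for cyan ends in contradiction.
Either choice for dry ends in contradiction.

UNSATISFIABLE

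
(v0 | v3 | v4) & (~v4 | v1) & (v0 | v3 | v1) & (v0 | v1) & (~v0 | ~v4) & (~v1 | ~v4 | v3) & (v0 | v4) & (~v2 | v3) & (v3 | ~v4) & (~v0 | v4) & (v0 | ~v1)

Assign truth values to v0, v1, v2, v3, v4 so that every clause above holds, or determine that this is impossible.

Try v4 = 0.
The clause (v0) is unit, so v0 = 1.
But (~v0) is also a unit clause — contradiction.
So v4 must be the other value — set v4 = 1.
The clause (v1) is unit, so v1 = 1.
The clause (~v0) is unit, so v0 = 0.
But (v0) is also a unit clause — contradiction.
Both values of v4 lead to a conflict.

UNSATISFIABLE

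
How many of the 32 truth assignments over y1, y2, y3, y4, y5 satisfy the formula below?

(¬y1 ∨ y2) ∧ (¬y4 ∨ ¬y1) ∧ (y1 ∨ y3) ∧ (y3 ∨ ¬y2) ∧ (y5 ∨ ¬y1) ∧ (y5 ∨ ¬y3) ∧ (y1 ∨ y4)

There are 2^5 = 32 truth assignments over (y1, y2, y3, y4, y5).
Split on y1. With y1 = True, the clauses containing y1 are satisfied and ¬y1 drops from the rest; 1 of the 2^4 = 16 assignments to the other variables satisfy what remains.
With y1 = False, by the same count on the reduced clause set, 2 assignments work.
Total: 1 + 2 = 3.

3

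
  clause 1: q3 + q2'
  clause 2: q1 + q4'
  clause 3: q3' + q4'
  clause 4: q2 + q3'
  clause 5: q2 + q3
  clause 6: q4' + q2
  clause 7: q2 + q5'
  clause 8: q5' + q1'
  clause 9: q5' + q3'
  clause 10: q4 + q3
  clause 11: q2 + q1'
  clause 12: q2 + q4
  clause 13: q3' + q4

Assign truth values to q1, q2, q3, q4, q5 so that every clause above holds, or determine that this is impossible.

UNSATISFIABLE

Suppose q3 = 1.
From the singleton clause (q4'), q4 = 0.
Now (q4) is unsatisfied and unit — conflict.
Backtrack on q3: now try q3 = 0.
From the singleton clause (q2'), q2 = 0.
Now (q2) is unsatisfied and unit — conflict.
Either choice for q3 ends in contradiction.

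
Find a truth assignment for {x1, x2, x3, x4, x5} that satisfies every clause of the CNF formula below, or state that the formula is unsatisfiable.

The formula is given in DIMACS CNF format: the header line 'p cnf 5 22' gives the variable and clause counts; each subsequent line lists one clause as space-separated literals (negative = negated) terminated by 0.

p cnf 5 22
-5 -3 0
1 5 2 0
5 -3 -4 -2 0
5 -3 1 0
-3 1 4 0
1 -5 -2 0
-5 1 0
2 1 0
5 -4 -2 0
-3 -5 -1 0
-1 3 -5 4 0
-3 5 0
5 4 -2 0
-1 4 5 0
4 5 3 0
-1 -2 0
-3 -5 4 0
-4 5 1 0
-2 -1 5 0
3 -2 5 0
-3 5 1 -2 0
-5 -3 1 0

Branch on x5: set x5 = True.
From the singleton clause (¬x3), x3 = False.
From the singleton clause (x1), x1 = True.
From the singleton clause (x4), x4 = True.
From the singleton clause (¬x2), x2 = False.
This assignment satisfies each clause.

x1 ↦ True,  x2 ↦ False,  x3 ↦ False,  x4 ↦ True,  x5 ↦ True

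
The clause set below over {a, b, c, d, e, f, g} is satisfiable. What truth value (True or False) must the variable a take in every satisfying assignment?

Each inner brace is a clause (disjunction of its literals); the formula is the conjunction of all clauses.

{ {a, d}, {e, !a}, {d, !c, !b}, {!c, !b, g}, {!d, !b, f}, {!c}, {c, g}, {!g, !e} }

Suppose a = true.
(e) alone gives e = true.
(!c) alone gives c = false.
(g) alone gives g = true.
But (!g) is also a unit clause — contradiction.
So every satisfying assignment has a = False.

False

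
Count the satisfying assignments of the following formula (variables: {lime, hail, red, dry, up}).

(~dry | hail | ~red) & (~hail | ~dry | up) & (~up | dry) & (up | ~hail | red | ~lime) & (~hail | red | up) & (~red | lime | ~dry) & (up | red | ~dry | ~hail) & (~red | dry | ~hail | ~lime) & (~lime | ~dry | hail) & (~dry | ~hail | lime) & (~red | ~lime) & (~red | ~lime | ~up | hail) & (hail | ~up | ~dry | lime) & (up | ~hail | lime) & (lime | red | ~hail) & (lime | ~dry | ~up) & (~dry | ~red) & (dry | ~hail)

There are 2^5 = 32 truth assignments over (lime, hail, red, dry, up).
Split on lime. With lime = 1, the clauses containing lime are satisfied and ~lime drops from the rest; 2 of the 2^4 = 16 assignments to the other variables satisfy what remains.
With lime = 0, by the same count on the reduced clause set, 3 assignments work.
(One model: lime=F, hail=F, red=F, dry=F, up=F.)
Total: 2 + 3 = 5.

5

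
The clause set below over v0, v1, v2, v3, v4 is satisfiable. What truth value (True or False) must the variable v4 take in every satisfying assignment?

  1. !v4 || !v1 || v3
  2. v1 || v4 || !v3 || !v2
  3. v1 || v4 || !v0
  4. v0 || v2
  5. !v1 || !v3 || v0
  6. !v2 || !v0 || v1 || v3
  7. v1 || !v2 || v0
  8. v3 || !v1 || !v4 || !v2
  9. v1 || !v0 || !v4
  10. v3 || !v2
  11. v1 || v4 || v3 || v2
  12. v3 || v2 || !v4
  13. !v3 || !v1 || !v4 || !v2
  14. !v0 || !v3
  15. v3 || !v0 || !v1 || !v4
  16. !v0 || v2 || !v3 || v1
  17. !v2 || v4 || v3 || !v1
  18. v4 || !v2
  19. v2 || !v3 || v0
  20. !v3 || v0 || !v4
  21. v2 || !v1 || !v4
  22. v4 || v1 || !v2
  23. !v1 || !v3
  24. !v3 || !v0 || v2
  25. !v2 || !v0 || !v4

Suppose v4 = true.
Branch on v1: set v1 = false.
Unit clause (!v0) forces v0 = false.
Unit clause (v2) forces v2 = true.
That conflicts with the unit clause (!v2).
Backtrack on v1: now try v1 = true.
Unit clause (v3) forces v3 = true.
That conflicts with the unit clause (!v3).
Either choice for v1 ends in contradiction.
So every satisfying assignment has v4 = False.

False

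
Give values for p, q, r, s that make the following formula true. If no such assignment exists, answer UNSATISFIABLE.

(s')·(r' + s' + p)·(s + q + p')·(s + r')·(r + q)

(s') alone gives s = 0.
(r') alone gives r = 0.
(q) alone gives q = 1.
All clauses hold; p can take either value.

p=0; q=1; r=0; s=0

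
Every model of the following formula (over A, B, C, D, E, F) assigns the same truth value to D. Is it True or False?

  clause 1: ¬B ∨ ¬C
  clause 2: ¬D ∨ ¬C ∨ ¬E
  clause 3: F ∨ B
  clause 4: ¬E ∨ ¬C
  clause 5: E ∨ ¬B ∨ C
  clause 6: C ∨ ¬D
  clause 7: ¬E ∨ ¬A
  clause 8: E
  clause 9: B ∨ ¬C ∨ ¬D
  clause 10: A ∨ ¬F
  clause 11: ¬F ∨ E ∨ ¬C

False

Suppose D = True.
From the singleton clause (C), C = True.
From the singleton clause (¬B), B = False.
That conflicts with the unit clause (B).
So every satisfying assignment has D = False.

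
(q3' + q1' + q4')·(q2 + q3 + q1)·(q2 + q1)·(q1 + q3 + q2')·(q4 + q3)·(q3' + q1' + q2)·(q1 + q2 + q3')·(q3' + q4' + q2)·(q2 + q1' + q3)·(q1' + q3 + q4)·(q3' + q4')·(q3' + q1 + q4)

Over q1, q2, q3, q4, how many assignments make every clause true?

2

There are 2^4 = 16 truth assignments over (q1, q2, q3, q4).
Check each against the 12 clauses (columns in the order q1, q2, q3, q4):
  F F F F  ✗ fails (q2 + q3 + q1)
  F F F T  ✗ fails (q2 + q3 + q1)
  F F T F  ✗ fails (q2 + q1)
  F F T T  ✗ fails (q2 + q1)
  F T F F  ✗ fails (q1 + q3 + q2')
  F T F T  ✗ fails (q1 + q3 + q2')
  F T T F  ✗ fails (q3' + q1 + q4)
  F T T T  ✗ fails (q3' + q4')
  T F F F  ✗ fails (q4 + q3)
  T F F T  ✗ fails (q2 + q1' + q3)
  T F T F  ✗ fails (q3' + q1' + q2)
  T F T T  ✗ fails (q3' + q1' + q4')
  T T F F  ✗ fails (q4 + q3)
  T T F T  ✓ satisfies all
  T T T F  ✓ satisfies all
  T T T T  ✗ fails (q3' + q1' + q4')
2 of the 16 rows are models.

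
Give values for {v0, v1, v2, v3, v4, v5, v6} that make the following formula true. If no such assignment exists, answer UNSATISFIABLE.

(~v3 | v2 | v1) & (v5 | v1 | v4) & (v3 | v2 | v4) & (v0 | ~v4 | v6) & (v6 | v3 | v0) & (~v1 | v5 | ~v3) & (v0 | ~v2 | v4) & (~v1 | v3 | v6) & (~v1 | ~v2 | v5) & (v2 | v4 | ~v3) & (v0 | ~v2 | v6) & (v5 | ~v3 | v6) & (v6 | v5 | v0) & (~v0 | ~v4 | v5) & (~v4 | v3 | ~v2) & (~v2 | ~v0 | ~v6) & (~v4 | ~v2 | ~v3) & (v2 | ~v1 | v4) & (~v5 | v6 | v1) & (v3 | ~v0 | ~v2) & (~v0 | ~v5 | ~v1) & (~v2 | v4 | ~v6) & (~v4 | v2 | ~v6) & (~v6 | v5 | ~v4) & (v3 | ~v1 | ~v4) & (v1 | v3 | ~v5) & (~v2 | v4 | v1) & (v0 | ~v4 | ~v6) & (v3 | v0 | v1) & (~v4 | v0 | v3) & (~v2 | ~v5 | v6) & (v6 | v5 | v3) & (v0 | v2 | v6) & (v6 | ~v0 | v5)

UNSATISFIABLE

Branch on v3: set v3 = 0.
Branch on v2: set v2 = 1.
The clause (~v4) is unit, so v4 = 0.
The clause (v0) is unit, so v0 = 1.
Now (~v0) is unsatisfied and unit — conflict.
Undo v2 and try v2 = 0.
The clause (v4) is unit, so v4 = 1.
The clause (~v6) is unit, so v6 = 0.
The clause (v0) is unit, so v0 = 1.
The clause (~v1) is unit, so v1 = 0.
The clause (v5) is unit, so v5 = 1.
Now (~v5) is unsatisfied and unit — conflict.
Neither v2 = 1 nor v2 = 0 works.
Undo v3 and try v3 = 1.
Branch on v2: set v2 = 1.
The clause (~v4) is unit, so v4 = 0.
The clause (v0) is unit, so v0 = 1.
The clause (~v6) is unit, so v6 = 0.
The clause (v5) is unit, so v5 = 1.
Now (~v5) is unsatisfied and unit — conflict.
Undo v2 and try v2 = 0.
The clause (v1) is unit, so v1 = 1.
The clause (v5) is unit, so v5 = 1.
The clause (v4) is unit, so v4 = 1.
The clause (~v0) is unit, so v0 = 0.
The clause (v6) is unit, so v6 = 1.
Now (~v6) is unsatisfied and unit — conflict.
Neither v2 = 1 nor v2 = 0 works.
Neither v3 = 1 nor v3 = 0 works.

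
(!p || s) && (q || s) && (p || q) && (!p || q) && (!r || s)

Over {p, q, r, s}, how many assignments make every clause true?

5

There are 2^4 = 16 truth assignments over (p, q, r, s).
Check each against the 5 clauses (columns in the order p, q, r, s):
  F F F F  ✗ fails (q || s)
  F F F T  ✗ fails (p || q)
  F F T F  ✗ fails (q || s)
  F F T T  ✗ fails (p || q)
  F T F F  ✓ satisfies all
  F T F T  ✓ satisfies all
  F T T F  ✗ fails (!r || s)
  F T T T  ✓ satisfies all
  T F F F  ✗ fails (!p || s)
  T F F T  ✗ fails (!p || q)
  T F T F  ✗ fails (!p || s)
  T F T T  ✗ fails (!p || q)
  T T F F  ✗ fails (!p || s)
  T T F T  ✓ satisfies all
  T T T F  ✗ fails (!p || s)
  T T T T  ✓ satisfies all
5 of the 16 rows are models.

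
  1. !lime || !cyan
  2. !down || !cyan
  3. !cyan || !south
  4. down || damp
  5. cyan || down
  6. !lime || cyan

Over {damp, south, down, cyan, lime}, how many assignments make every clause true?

5

There are 2^5 = 32 truth assignments over (damp, south, down, cyan, lime).
Split on down. With down = true, the clauses containing down are satisfied and !down drops from the rest; 4 of the 2^4 = 16 assignments to the other variables satisfy what remains.
With down = false, by the same count on the reduced clause set, 1 assignment works.
Total: 4 + 1 = 5.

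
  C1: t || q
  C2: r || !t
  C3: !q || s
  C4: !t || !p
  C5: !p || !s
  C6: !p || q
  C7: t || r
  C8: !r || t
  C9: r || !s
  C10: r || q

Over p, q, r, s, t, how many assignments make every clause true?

There are 2^5 = 32 truth assignments over (p, q, r, s, t).
Split on p. With p = true, the clauses containing p are satisfied and !p drops from the rest; 0 of the 2^4 = 16 assignments to the other variables satisfy what remains.
With p = false, by the same count on the reduced clause set, 3 assignments work.
Total: 0 + 3 = 3.

3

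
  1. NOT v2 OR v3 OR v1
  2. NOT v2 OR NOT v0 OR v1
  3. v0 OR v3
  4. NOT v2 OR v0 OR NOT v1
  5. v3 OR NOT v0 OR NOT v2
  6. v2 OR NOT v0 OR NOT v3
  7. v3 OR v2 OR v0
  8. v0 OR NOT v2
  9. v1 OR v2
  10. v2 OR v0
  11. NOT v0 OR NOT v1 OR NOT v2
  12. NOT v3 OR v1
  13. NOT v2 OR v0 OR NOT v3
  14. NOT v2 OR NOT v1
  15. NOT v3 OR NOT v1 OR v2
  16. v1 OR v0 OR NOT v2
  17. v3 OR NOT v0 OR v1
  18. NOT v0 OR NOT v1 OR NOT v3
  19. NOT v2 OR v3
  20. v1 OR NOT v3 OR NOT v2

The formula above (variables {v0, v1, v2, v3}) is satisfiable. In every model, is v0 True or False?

True

Suppose v0 = false.
Unit clause (v3) forces v3 = true.
Unit clause (NOT v2) forces v2 = false.
Now (v2) is unsatisfied and unit — conflict.
So every satisfying assignment has v0 = True.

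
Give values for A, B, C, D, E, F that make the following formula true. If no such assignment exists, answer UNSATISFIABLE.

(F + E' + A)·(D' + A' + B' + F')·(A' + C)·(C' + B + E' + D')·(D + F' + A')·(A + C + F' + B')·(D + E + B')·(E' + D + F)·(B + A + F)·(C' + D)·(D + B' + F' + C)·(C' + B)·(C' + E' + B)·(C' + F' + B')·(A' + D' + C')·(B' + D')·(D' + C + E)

Suppose A = 0.
Suppose F = 1.
Suppose C = 0.
From the singleton clause (B'), B = 0.
Suppose D = 1.
From the singleton clause (E), E = 1.
Every clause now holds.

A ↦ 0, B ↦ 0, C ↦ 0, D ↦ 1, E ↦ 1, F ↦ 1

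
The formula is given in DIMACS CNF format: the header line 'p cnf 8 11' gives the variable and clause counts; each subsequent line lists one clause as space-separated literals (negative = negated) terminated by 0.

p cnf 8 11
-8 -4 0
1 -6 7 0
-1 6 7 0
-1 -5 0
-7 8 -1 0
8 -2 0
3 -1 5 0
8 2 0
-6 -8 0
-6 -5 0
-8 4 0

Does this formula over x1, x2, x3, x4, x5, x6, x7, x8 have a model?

No, unsatisfiable

Branch on x8: set x8 = False.
Unit clause (¬x2) forces x2 = False.
Now (x2) is unsatisfied and unit — conflict.
That branch fails; take x8 = True instead.
Unit clause (¬x4) forces x4 = False.
Now (x4) is unsatisfied and unit — conflict.
Either choice for x8 ends in contradiction.
No assignment satisfies every clause.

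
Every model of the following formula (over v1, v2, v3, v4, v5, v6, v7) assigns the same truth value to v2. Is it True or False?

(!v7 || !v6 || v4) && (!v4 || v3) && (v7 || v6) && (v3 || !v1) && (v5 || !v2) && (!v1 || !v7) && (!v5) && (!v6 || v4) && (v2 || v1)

Suppose v2 = true.
Unit clause (v5) forces v5 = true.
That conflicts with the unit clause (!v5).
So every satisfying assignment has v2 = False.

False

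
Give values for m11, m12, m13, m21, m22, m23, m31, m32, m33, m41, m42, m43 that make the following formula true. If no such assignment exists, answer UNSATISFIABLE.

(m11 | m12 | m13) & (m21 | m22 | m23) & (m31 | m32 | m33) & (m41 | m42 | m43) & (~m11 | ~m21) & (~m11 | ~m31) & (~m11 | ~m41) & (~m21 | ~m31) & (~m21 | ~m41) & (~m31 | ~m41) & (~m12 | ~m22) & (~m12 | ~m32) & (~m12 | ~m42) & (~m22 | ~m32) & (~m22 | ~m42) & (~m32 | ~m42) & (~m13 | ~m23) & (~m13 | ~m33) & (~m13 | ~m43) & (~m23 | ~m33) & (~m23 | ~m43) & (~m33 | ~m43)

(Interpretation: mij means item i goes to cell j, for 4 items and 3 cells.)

Case m11 = 0:
Case m12 = 1:
The clause (~m22) is unit, so m22 = 0.
The clause (~m32) is unit, so m32 = 0.
The clause (~m42) is unit, so m42 = 0.
Case m21 = 1:
The clause (~m31) is unit, so m31 = 0.
The clause (m33) is unit, so m33 = 1.
The clause (~m41) is unit, so m41 = 0.
The clause (m43) is unit, so m43 = 1.
That conflicts with the unit clause (~m43).
So m21 must be the other value — set m21 = 0.
The clause (m23) is unit, so m23 = 1.
The clause (~m13) is unit, so m13 = 0.
The clause (~m33) is unit, so m33 = 0.
The clause (m31) is unit, so m31 = 1.
The clause (~m41) is unit, so m41 = 0.
The clause (m43) is unit, so m43 = 1.
That conflicts with the unit clause (~m43).
Neither m21 = 1 nor m21 = 0 works.
So m12 must be the other value — set m12 = 0.
The clause (m13) is unit, so m13 = 1.
The clause (~m23) is unit, so m23 = 0.
The clause (~m33) is unit, so m33 = 0.
The clause (~m43) is unit, so m43 = 0.
Case m21 = 1:
The clause (~m31) is unit, so m31 = 0.
The clause (m32) is unit, so m32 = 1.
The clause (~m41) is unit, so m41 = 0.
The clause (m42) is unit, so m42 = 1.
That conflicts with the unit clause (~m42).
So m21 must be the other value — set m21 = 0.
The clause (m22) is unit, so m22 = 1.
The clause (~m32) is unit, so m32 = 0.
The clause (m31) is unit, so m31 = 1.
The clause (~m41) is unit, so m41 = 0.
The clause (m42) is unit, so m42 = 1.
That conflicts with the unit clause (~m42).
Neither m21 = 1 nor m21 = 0 works.
Neither m12 = 1 nor m12 = 0 works.
So m11 must be the other value — set m11 = 1.
The clause (~m21) is unit, so m21 = 0.
The clause (~m31) is unit, so m31 = 0.
The clause (~m41) is unit, so m41 = 0.
Case m22 = 1:
The clause (~m12) is unit, so m12 = 0.
The clause (~m32) is unit, so m32 = 0.
The clause (m33) is unit, so m33 = 1.
The clause (~m42) is unit, so m42 = 0.
The clause (m43) is unit, so m43 = 1.
That conflicts with the unit clause (~m43).
So m22 must be the other value — set m22 = 0.
The clause (m23) is unit, so m23 = 1.
The clause (~m13) is unit, so m13 = 0.
The clause (~m33) is unit, so m33 = 0.
The clause (m32) is unit, so m32 = 1.
The clause (~m12) is unit, so m12 = 0.
The clause (~m42) is unit, so m42 = 0.
The clause (m43) is unit, so m43 = 1.
That conflicts with the unit clause (~m43).
Neither m22 = 1 nor m22 = 0 works.
Neither m11 = 1 nor m11 = 0 works.

UNSATISFIABLE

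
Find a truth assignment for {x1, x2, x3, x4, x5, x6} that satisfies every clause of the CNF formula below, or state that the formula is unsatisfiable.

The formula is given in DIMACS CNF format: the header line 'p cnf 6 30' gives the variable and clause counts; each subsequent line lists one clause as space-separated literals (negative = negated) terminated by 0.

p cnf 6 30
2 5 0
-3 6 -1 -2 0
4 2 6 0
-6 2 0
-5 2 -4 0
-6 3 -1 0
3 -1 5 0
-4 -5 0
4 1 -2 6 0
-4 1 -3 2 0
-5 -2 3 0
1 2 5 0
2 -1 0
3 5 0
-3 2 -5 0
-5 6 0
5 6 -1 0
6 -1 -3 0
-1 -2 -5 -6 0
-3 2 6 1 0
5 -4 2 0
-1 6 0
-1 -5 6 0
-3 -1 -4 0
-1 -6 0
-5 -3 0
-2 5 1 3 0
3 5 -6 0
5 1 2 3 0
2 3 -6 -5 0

Suppose x2 = True.
Suppose x4 = False.
Suppose x1 = False.
From the singleton clause (x6), x6 = True.
Suppose x5 = False.
From the singleton clause (x3), x3 = True.
All clauses are satisfied.

x1=False; x2=True; x3=True; x4=False; x5=False; x6=True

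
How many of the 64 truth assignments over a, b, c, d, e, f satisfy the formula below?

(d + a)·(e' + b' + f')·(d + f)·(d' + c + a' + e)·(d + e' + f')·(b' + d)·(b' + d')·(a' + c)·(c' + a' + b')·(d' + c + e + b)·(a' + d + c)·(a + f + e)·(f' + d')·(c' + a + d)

There are 2^6 = 64 truth assignments over (a, b, c, d, e, f).
Split on c. With c = 1, the clauses containing c are satisfied and c' drops from the rest; 4 of the 2^5 = 32 assignments to the other variables satisfy what remains.
With c = 0, by the same count on the reduced clause set, 1 assignment works.
(One model: a=F, b=F, c=F, d=T, e=T, f=F.)
Total: 4 + 1 = 5.

5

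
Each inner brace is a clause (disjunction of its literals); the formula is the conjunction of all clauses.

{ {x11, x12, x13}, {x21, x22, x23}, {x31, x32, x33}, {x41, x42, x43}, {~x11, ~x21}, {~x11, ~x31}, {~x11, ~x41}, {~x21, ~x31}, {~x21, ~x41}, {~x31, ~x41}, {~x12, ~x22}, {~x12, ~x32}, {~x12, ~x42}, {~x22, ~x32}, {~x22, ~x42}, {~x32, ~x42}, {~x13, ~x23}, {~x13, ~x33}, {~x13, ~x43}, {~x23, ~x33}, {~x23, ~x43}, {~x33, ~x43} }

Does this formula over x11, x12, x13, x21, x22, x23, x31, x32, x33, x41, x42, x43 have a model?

No, unsatisfiable

Try x11 = 0.
Try x12 = 1.
From the singleton clause (~x22), x22 = 0.
From the singleton clause (~x32), x32 = 0.
From the singleton clause (~x42), x42 = 0.
Try x21 = 1.
From the singleton clause (~x31), x31 = 0.
From the singleton clause (x33), x33 = 1.
From the singleton clause (~x41), x41 = 0.
From the singleton clause (x43), x43 = 1.
But (~x43) is also a unit clause — contradiction.
That branch fails; take x21 = 0 instead.
From the singleton clause (x23), x23 = 1.
From the singleton clause (~x13), x13 = 0.
From the singleton clause (~x33), x33 = 0.
From the singleton clause (x31), x31 = 1.
From the singleton clause (~x41), x41 = 0.
From the singleton clause (x43), x43 = 1.
But (~x43) is also a unit clause — contradiction.
Either choice for x21 ends in contradiction.
That branch fails; take x12 = 0 instead.
From the singleton clause (x13), x13 = 1.
From the singleton clause (~x23), x23 = 0.
From the singleton clause (~x33), x33 = 0.
From the singleton clause (~x43), x43 = 0.
Try x21 = 1.
From the singleton clause (~x31), x31 = 0.
From the singleton clause (x32), x32 = 1.
From the singleton clause (~x41), x41 = 0.
From the singleton clause (x42), x42 = 1.
But (~x42) is also a unit clause — contradiction.
That branch fails; take x21 = 0 instead.
From the singleton clause (x22), x22 = 1.
From the singleton clause (~x32), x32 = 0.
From the singleton clause (x31), x31 = 1.
From the singleton clause (~x41), x41 = 0.
From the singleton clause (x42), x42 = 1.
But (~x42) is also a unit clause — contradiction.
Either choice for x21 ends in contradiction.
Either choice for x12 ends in contradiction.
That branch fails; take x11 = 1 instead.
From the singleton clause (~x21), x21 = 0.
From the singleton clause (~x31), x31 = 0.
From the singleton clause (~x41), x41 = 0.
Try x22 = 1.
From the singleton clause (~x12), x12 = 0.
From the singleton clause (~x32), x32 = 0.
From the singleton clause (x33), x33 = 1.
From the singleton clause (~x42), x42 = 0.
From the singleton clause (x43), x43 = 1.
But (~x43) is also a unit clause — contradiction.
That branch fails; take x22 = 0 instead.
From the singleton clause (x23), x23 = 1.
From the singleton clause (~x13), x13 = 0.
From the singleton clause (~x33), x33 = 0.
From the singleton clause (x32), x32 = 1.
From the singleton clause (~x12), x12 = 0.
From the singleton clause (~x42), x42 = 0.
From the singleton clause (x43), x43 = 1.
But (~x43) is also a unit clause — contradiction.
Either choice for x22 ends in contradiction.
Either choice for x11 ends in contradiction.
No assignment satisfies every clause.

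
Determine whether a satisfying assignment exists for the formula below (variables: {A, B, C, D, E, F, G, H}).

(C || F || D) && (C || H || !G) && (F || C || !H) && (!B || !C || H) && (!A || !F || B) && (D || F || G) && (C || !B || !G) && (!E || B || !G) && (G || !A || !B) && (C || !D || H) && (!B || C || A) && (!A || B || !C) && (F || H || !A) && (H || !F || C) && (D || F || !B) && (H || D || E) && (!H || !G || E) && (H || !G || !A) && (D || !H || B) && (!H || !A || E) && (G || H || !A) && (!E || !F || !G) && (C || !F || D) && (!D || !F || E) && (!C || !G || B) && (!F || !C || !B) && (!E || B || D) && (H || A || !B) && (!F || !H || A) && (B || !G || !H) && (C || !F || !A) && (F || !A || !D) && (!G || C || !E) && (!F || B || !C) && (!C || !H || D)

Yes

Branch on C: set C = true.
Branch on B: set B = false.
The clause (!A) is unit, so A = false.
The clause (!G) is unit, so G = false.
The clause (!F) is unit, so F = false.
The clause (D) is unit, so D = true.
Every clause is now satisfied; E, H are unconstrained.
A satisfying assignment: A ↦ false, B ↦ false, C ↦ true, D ↦ true, E ↦ true, F ↦ false, G ↦ false, H ↦ true.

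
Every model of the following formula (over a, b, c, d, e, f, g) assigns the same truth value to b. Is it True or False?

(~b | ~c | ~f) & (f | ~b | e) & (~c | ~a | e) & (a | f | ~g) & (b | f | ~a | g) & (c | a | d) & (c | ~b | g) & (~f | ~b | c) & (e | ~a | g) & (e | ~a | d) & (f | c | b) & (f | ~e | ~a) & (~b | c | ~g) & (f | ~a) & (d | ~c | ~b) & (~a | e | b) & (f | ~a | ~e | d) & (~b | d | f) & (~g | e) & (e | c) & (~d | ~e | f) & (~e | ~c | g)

False

Suppose b = 1.
Suppose c = 0.
(g) alone gives g = 1.
That conflicts with the unit clause (~g).
That branch fails; take c = 1 instead.
(~f) alone gives f = 0.
(e) alone gives e = 1.
(~a) alone gives a = 0.
(~g) alone gives g = 0.
That conflicts with the unit clause (g).
Either choice for c ends in contradiction.
So every satisfying assignment has b = False.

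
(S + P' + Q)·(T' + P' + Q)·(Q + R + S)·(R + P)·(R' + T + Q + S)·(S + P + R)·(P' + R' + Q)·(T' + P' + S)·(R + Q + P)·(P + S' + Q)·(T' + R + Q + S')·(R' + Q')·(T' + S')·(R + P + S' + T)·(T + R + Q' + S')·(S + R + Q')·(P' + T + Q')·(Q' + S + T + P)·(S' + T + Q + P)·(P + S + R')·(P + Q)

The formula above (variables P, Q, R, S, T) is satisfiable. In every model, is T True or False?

False

Suppose T = 1.
Unit clause (S') forces S = 0.
Unit clause (P') forces P = 0.
Unit clause (R) forces R = 1.
But (R') is also a unit clause — contradiction.
So every satisfying assignment has T = False.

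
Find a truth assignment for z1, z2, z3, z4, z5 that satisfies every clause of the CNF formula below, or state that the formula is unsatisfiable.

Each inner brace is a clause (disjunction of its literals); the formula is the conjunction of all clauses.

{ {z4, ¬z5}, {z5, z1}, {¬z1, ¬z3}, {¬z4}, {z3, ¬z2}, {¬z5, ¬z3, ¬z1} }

From the singleton clause (¬z4), z4 = False.
From the singleton clause (¬z5), z5 = False.
From the singleton clause (z1), z1 = True.
From the singleton clause (¬z3), z3 = False.
From the singleton clause (¬z2), z2 = False.
Every clause now holds.

z1: True, z2: False, z3: False, z4: False, z5: False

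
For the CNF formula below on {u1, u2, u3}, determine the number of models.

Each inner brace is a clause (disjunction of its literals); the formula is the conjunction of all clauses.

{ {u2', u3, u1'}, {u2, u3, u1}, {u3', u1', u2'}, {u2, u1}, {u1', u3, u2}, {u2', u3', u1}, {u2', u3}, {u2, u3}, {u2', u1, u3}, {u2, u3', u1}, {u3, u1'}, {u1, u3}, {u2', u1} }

There are 2^3 = 8 truth assignments over (u1, u2, u3).
Check each against the 13 clauses (columns in the order u1, u2, u3):
  F F F  ✗ fails (u2 + u3 + u1)
  F F T  ✗ fails (u2 + u1)
  F T F  ✗ fails (u2' + u3)
  F T T  ✗ fails (u2' + u3' + u1)
  T F F  ✗ fails (u1' + u3 + u2)
  T F T  ✓ satisfies all
  T T F  ✗ fails (u2' + u3 + u1')
  T T T  ✗ fails (u3' + u1' + u2')
1 of the 8 rows is a model.

1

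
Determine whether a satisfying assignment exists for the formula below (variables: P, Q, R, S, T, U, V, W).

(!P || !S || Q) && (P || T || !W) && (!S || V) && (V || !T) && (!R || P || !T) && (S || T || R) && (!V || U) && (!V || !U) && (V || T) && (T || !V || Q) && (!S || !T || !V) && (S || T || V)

No, unsatisfiable

Case S = false:
Case V = true:
From the singleton clause (U), U = true.
But (!U) is also a unit clause — contradiction.
Backtrack on V: now try V = false.
From the singleton clause (!T), T = false.
But (T) is also a unit clause — contradiction.
Neither V = true nor V = false works.
Backtrack on S: now try S = true.
From the singleton clause (V), V = true.
From the singleton clause (U), U = true.
But (!U) is also a unit clause — contradiction.
Neither S = true nor S = false works.
No assignment satisfies every clause.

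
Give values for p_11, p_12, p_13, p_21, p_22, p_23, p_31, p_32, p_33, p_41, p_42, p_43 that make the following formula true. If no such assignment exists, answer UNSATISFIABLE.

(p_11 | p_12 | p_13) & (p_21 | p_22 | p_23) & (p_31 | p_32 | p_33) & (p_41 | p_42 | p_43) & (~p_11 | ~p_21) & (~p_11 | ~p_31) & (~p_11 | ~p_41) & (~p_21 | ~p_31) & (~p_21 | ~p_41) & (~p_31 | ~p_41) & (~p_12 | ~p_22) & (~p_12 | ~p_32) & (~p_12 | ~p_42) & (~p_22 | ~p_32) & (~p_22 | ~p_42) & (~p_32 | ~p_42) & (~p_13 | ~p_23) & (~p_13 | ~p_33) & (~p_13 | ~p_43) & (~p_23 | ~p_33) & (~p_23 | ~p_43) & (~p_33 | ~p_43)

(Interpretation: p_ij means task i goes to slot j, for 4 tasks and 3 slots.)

Suppose p_11 = 0.
Suppose p_12 = 1.
Unit clause (~p_22) forces p_22 = 0.
Unit clause (~p_32) forces p_32 = 0.
Unit clause (~p_42) forces p_42 = 0.
Suppose p_21 = 1.
Unit clause (~p_31) forces p_31 = 0.
Unit clause (p_33) forces p_33 = 1.
Unit clause (~p_41) forces p_41 = 0.
Unit clause (p_43) forces p_43 = 1.
That conflicts with the unit clause (~p_43).
So p_21 must be the other value — set p_21 = 0.
Unit clause (p_23) forces p_23 = 1.
Unit clause (~p_13) forces p_13 = 0.
Unit clause (~p_33) forces p_33 = 0.
Unit clause (p_31) forces p_31 = 1.
Unit clause (~p_41) forces p_41 = 0.
Unit clause (p_43) forces p_43 = 1.
That conflicts with the unit clause (~p_43).
Neither p_21 = 1 nor p_21 = 0 works.
So p_12 must be the other value — set p_12 = 0.
Unit clause (p_13) forces p_13 = 1.
Unit clause (~p_23) forces p_23 = 0.
Unit clause (~p_33) forces p_33 = 0.
Unit clause (~p_43) forces p_43 = 0.
Suppose p_21 = 1.
Unit clause (~p_31) forces p_31 = 0.
Unit clause (p_32) forces p_32 = 1.
Unit clause (~p_41) forces p_41 = 0.
Unit clause (p_42) forces p_42 = 1.
That conflicts with the unit clause (~p_42).
So p_21 must be the other value — set p_21 = 0.
Unit clause (p_22) forces p_22 = 1.
Unit clause (~p_32) forces p_32 = 0.
Unit clause (p_31) forces p_31 = 1.
Unit clause (~p_41) forces p_41 = 0.
Unit clause (p_42) forces p_42 = 1.
That conflicts with the unit clause (~p_42).
Neither p_21 = 1 nor p_21 = 0 works.
Neither p_12 = 1 nor p_12 = 0 works.
So p_11 must be the other value — set p_11 = 1.
Unit clause (~p_21) forces p_21 = 0.
Unit clause (~p_31) forces p_31 = 0.
Unit clause (~p_41) forces p_41 = 0.
Suppose p_22 = 1.
Unit clause (~p_12) forces p_12 = 0.
Unit clause (~p_32) forces p_32 = 0.
Unit clause (p_33) forces p_33 = 1.
Unit clause (~p_42) forces p_42 = 0.
Unit clause (p_43) forces p_43 = 1.
That conflicts with the unit clause (~p_43).
So p_22 must be the other value — set p_22 = 0.
Unit clause (p_23) forces p_23 = 1.
Unit clause (~p_13) forces p_13 = 0.
Unit clause (~p_33) forces p_33 = 0.
Unit clause (p_32) forces p_32 = 1.
Unit clause (~p_12) forces p_12 = 0.
Unit clause (~p_42) forces p_42 = 0.
Unit clause (p_43) forces p_43 = 1.
That conflicts with the unit clause (~p_43).
Neither p_22 = 1 nor p_22 = 0 works.
Neither p_11 = 1 nor p_11 = 0 works.

UNSATISFIABLE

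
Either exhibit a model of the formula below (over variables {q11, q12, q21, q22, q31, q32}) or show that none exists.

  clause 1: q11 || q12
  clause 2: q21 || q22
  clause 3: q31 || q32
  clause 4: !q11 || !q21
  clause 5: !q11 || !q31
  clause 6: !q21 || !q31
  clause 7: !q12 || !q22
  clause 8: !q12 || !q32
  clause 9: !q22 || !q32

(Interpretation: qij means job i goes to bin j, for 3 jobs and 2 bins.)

Suppose q11 = true.
(!q21) alone gives q21 = false.
(q22) alone gives q22 = true.
(!q31) alone gives q31 = false.
(q32) alone gives q32 = true.
Now (!q32) is unsatisfied and unit — conflict.
That branch fails; take q11 = false instead.
(q12) alone gives q12 = true.
(!q22) alone gives q22 = false.
(q21) alone gives q21 = true.
(!q31) alone gives q31 = false.
(q32) alone gives q32 = true.
Now (!q32) is unsatisfied and unit — conflict.
Either choice for q11 ends in contradiction.

UNSATISFIABLE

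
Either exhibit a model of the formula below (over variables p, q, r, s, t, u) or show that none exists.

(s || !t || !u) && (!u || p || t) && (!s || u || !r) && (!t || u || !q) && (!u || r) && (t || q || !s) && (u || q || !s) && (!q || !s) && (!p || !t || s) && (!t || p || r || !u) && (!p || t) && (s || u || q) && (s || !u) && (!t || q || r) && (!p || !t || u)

p=false,  q=true,  r=false,  s=false,  t=false,  u=false

Suppose u = false.
Suppose s = false.
From the singleton clause (q), q = true.
From the singleton clause (!t), t = false.
From the singleton clause (!p), p = false.
All clauses hold; r can take either value.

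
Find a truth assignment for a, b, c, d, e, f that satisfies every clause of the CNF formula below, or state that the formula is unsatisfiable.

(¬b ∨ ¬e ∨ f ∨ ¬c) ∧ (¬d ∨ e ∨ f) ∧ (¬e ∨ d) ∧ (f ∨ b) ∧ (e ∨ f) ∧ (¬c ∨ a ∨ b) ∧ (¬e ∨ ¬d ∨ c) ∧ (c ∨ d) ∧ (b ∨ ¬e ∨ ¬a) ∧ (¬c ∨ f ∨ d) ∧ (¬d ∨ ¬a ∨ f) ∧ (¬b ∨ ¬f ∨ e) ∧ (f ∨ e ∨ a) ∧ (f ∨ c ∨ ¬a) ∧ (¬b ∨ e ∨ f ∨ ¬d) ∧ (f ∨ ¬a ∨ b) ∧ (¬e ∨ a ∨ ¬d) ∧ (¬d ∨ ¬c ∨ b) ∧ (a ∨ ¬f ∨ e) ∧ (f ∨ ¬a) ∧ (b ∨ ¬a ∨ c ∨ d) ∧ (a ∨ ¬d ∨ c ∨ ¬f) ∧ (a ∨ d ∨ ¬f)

Suppose e = False.
The clause (f) is unit, so f = True.
The clause (¬b) is unit, so b = False.
The clause (a) is unit, so a = True.
Suppose c = False.
The clause (d) is unit, so d = True.
Every clause now holds.

a ↦ True, b ↦ False, c ↦ False, d ↦ True, e ↦ False, f ↦ True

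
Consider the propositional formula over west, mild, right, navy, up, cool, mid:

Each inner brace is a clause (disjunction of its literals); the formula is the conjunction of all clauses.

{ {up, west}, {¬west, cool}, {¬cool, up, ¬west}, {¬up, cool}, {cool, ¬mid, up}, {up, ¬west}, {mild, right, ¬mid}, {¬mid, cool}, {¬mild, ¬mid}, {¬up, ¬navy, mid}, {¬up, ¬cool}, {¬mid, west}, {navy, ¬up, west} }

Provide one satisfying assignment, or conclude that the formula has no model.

Suppose up = True.
The clause (cool) is unit, so cool = True.
Now (¬cool) is unsatisfied and unit — conflict.
Backtrack on up: now try up = False.
The clause (west) is unit, so west = True.
Now (¬west) is unsatisfied and unit — conflict.
Both values of up lead to a conflict.

UNSATISFIABLE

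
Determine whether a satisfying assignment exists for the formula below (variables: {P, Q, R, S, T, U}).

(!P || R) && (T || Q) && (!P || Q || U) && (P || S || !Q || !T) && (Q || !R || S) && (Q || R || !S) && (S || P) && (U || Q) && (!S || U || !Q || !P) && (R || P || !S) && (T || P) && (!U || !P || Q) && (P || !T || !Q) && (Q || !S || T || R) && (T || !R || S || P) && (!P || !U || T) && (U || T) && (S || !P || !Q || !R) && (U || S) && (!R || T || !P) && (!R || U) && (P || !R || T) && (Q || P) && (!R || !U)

No, unsatisfiable

Suppose P = false.
(S) alone gives S = true.
(R) alone gives R = true.
(T) alone gives T = true.
(!Q) alone gives Q = false.
But (Q) is also a unit clause — contradiction.
So P must be the other value — set P = true.
(R) alone gives R = true.
(T) alone gives T = true.
(U) alone gives U = true.
But (!U) is also a unit clause — contradiction.
Neither P = true nor P = false works.
No assignment satisfies every clause.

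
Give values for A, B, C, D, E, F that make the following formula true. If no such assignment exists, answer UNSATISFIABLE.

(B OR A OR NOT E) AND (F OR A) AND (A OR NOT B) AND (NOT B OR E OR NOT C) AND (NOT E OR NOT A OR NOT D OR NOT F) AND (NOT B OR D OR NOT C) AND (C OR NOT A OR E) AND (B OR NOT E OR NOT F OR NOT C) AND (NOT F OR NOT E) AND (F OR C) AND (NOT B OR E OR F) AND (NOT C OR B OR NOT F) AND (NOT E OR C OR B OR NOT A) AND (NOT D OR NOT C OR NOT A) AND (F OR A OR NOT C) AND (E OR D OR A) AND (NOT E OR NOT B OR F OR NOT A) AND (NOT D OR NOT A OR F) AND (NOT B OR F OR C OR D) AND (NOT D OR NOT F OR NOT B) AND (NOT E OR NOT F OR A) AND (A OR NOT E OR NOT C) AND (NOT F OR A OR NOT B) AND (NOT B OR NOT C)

A ↦ true, B ↦ false, C ↦ true, D ↦ false, E ↦ true, F ↦ false

Branch on F: set F = false.
From the singleton clause (A), A = true.
From the singleton clause (C), C = true.
From the singleton clause (NOT D), D = false.
From the singleton clause (NOT B), B = false.
All clauses hold; E can take either value.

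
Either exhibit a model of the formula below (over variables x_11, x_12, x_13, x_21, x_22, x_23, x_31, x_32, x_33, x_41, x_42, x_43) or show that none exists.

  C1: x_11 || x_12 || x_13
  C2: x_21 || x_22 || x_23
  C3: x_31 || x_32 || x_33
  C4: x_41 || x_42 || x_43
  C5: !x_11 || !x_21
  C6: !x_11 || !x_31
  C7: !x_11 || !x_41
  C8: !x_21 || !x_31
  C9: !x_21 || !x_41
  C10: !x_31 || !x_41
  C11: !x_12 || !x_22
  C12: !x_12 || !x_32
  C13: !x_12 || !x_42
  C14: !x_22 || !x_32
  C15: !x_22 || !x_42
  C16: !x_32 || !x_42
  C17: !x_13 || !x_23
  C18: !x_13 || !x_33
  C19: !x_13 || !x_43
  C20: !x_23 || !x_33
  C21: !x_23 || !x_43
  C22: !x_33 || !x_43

UNSATISFIABLE

Try x_11 = false.
Try x_12 = true.
(!x_22) alone gives x_22 = false.
(!x_32) alone gives x_32 = false.
(!x_42) alone gives x_42 = false.
Try x_21 = true.
(!x_31) alone gives x_31 = false.
(x_33) alone gives x_33 = true.
(!x_41) alone gives x_41 = false.
(x_43) alone gives x_43 = true.
Now (!x_43) is unsatisfied and unit — conflict.
Undo x_21 and try x_21 = false.
(x_23) alone gives x_23 = true.
(!x_13) alone gives x_13 = false.
(!x_33) alone gives x_33 = false.
(x_31) alone gives x_31 = true.
(!x_41) alone gives x_41 = false.
(x_43) alone gives x_43 = true.
Now (!x_43) is unsatisfied and unit — conflict.
Either choice for x_21 ends in contradiction.
Undo x_12 and try x_12 = false.
(x_13) alone gives x_13 = true.
(!x_23) alone gives x_23 = false.
(!x_33) alone gives x_33 = false.
(!x_43) alone gives x_43 = false.
Try x_21 = true.
(!x_31) alone gives x_31 = false.
(x_32) alone gives x_32 = true.
(!x_41) alone gives x_41 = false.
(x_42) alone gives x_42 = true.
Now (!x_42) is unsatisfied and unit — conflict.
Undo x_21 and try x_21 = false.
(x_22) alone gives x_22 = true.
(!x_32) alone gives x_32 = false.
(x_31) alone gives x_31 = true.
(!x_41) alone gives x_41 = false.
(x_42) alone gives x_42 = true.
Now (!x_42) is unsatisfied and unit — conflict.
Either choice for x_21 ends in contradiction.
Either choice for x_12 ends in contradiction.
Undo x_11 and try x_11 = true.
(!x_21) alone gives x_21 = false.
(!x_31) alone gives x_31 = false.
(!x_41) alone gives x_41 = false.
Try x_22 = true.
(!x_12) alone gives x_12 = false.
(!x_32) alone gives x_32 = false.
(x_33) alone gives x_33 = true.
(!x_42) alone gives x_42 = false.
(x_43) alone gives x_43 = true.
Now (!x_43) is unsatisfied and unit — conflict.
Undo x_22 and try x_22 = false.
(x_23) alone gives x_23 = true.
(!x_13) alone gives x_13 = false.
(!x_33) alone gives x_33 = false.
(x_32) alone gives x_32 = true.
(!x_12) alone gives x_12 = false.
(!x_42) alone gives x_42 = false.
(x_43) alone gives x_43 = true.
Now (!x_43) is unsatisfied and unit — conflict.
Either choice for x_22 ends in contradiction.
Either choice for x_11 ends in contradiction.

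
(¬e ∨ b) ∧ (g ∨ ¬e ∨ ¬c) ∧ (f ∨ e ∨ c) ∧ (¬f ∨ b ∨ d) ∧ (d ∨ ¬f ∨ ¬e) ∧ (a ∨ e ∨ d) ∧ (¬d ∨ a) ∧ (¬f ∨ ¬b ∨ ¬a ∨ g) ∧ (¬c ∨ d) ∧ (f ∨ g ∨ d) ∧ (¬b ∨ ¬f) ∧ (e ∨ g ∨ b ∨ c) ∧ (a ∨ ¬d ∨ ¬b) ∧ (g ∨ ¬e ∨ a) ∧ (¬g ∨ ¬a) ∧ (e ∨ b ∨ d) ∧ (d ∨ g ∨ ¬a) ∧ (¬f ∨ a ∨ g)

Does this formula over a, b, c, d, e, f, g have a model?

Suppose e = True.
(b) alone gives b = True.
(¬f) alone gives f = False.
Suppose g = False.
(¬c) alone gives c = False.
(d) alone gives d = True.
(a) alone gives a = True.
All clauses are satisfied.
A satisfying assignment: a=True,  b=True,  c=False,  d=True,  e=True,  f=False,  g=False.

Yes, satisfiable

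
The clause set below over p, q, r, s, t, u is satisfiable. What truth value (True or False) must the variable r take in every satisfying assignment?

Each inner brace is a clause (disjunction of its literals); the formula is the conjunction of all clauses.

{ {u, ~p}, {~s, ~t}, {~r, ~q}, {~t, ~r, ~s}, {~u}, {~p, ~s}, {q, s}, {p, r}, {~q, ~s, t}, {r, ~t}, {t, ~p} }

True

Suppose r = 0.
Unit clause (~u) forces u = 0.
Unit clause (~p) forces p = 0.
But (p) is also a unit clause — contradiction.
So every satisfying assignment has r = True.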